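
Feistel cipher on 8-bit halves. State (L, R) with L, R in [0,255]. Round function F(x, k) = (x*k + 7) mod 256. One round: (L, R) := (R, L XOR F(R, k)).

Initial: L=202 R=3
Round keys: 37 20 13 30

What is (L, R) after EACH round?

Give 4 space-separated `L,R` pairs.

Round 1 (k=37): L=3 R=188
Round 2 (k=20): L=188 R=180
Round 3 (k=13): L=180 R=151
Round 4 (k=30): L=151 R=13

Answer: 3,188 188,180 180,151 151,13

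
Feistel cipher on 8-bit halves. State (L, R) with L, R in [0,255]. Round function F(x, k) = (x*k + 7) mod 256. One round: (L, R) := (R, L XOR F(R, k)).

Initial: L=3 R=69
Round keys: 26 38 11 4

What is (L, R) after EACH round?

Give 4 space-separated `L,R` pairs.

Round 1 (k=26): L=69 R=10
Round 2 (k=38): L=10 R=198
Round 3 (k=11): L=198 R=131
Round 4 (k=4): L=131 R=213

Answer: 69,10 10,198 198,131 131,213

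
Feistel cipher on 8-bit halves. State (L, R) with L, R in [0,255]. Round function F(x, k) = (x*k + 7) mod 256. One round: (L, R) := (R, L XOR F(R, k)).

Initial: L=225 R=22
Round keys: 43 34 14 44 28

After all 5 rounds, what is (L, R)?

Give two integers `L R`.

Round 1 (k=43): L=22 R=88
Round 2 (k=34): L=88 R=161
Round 3 (k=14): L=161 R=141
Round 4 (k=44): L=141 R=226
Round 5 (k=28): L=226 R=50

Answer: 226 50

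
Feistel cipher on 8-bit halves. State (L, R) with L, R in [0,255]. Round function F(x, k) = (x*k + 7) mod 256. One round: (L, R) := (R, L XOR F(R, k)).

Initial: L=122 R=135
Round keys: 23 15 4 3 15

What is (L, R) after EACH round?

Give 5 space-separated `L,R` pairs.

Round 1 (k=23): L=135 R=82
Round 2 (k=15): L=82 R=82
Round 3 (k=4): L=82 R=29
Round 4 (k=3): L=29 R=12
Round 5 (k=15): L=12 R=166

Answer: 135,82 82,82 82,29 29,12 12,166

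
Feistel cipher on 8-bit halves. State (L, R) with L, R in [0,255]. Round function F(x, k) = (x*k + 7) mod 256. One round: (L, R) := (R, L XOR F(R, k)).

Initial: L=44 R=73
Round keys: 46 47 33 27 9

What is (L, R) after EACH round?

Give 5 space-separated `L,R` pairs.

Answer: 73,9 9,231 231,199 199,227 227,197

Derivation:
Round 1 (k=46): L=73 R=9
Round 2 (k=47): L=9 R=231
Round 3 (k=33): L=231 R=199
Round 4 (k=27): L=199 R=227
Round 5 (k=9): L=227 R=197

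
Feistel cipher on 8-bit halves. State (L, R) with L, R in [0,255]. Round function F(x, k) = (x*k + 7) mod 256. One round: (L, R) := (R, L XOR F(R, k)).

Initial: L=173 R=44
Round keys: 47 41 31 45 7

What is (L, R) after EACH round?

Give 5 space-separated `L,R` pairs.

Round 1 (k=47): L=44 R=182
Round 2 (k=41): L=182 R=1
Round 3 (k=31): L=1 R=144
Round 4 (k=45): L=144 R=86
Round 5 (k=7): L=86 R=241

Answer: 44,182 182,1 1,144 144,86 86,241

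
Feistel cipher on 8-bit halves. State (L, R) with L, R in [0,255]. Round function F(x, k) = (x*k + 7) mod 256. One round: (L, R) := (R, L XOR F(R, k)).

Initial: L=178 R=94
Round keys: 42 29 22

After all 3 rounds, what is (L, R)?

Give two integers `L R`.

Answer: 186 194

Derivation:
Round 1 (k=42): L=94 R=193
Round 2 (k=29): L=193 R=186
Round 3 (k=22): L=186 R=194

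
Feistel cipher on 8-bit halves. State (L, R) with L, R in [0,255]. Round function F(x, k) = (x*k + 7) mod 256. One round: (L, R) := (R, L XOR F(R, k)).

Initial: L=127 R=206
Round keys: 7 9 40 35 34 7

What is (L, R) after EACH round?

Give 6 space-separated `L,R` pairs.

Round 1 (k=7): L=206 R=214
Round 2 (k=9): L=214 R=67
Round 3 (k=40): L=67 R=169
Round 4 (k=35): L=169 R=97
Round 5 (k=34): L=97 R=64
Round 6 (k=7): L=64 R=166

Answer: 206,214 214,67 67,169 169,97 97,64 64,166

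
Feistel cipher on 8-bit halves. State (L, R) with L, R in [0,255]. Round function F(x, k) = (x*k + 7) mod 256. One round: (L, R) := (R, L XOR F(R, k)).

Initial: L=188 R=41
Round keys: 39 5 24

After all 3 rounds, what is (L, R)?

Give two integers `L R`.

Round 1 (k=39): L=41 R=250
Round 2 (k=5): L=250 R=192
Round 3 (k=24): L=192 R=253

Answer: 192 253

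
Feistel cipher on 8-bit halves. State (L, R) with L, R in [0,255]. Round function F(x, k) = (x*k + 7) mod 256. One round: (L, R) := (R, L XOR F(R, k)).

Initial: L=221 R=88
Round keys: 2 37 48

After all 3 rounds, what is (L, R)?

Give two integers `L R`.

Answer: 1 93

Derivation:
Round 1 (k=2): L=88 R=106
Round 2 (k=37): L=106 R=1
Round 3 (k=48): L=1 R=93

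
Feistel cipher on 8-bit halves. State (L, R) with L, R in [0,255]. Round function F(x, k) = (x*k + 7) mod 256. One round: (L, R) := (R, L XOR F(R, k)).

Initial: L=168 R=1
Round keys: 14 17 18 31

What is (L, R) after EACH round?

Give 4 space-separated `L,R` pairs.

Answer: 1,189 189,149 149,60 60,222

Derivation:
Round 1 (k=14): L=1 R=189
Round 2 (k=17): L=189 R=149
Round 3 (k=18): L=149 R=60
Round 4 (k=31): L=60 R=222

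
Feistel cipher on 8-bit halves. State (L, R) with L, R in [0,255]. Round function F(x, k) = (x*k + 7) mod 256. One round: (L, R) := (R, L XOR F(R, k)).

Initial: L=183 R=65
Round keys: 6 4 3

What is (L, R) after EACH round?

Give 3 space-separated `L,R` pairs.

Answer: 65,58 58,174 174,43

Derivation:
Round 1 (k=6): L=65 R=58
Round 2 (k=4): L=58 R=174
Round 3 (k=3): L=174 R=43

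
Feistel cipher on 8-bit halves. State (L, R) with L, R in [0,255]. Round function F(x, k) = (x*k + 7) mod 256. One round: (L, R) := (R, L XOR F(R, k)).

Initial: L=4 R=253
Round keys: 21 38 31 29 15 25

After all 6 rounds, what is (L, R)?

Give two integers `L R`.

Round 1 (k=21): L=253 R=204
Round 2 (k=38): L=204 R=178
Round 3 (k=31): L=178 R=89
Round 4 (k=29): L=89 R=174
Round 5 (k=15): L=174 R=96
Round 6 (k=25): L=96 R=201

Answer: 96 201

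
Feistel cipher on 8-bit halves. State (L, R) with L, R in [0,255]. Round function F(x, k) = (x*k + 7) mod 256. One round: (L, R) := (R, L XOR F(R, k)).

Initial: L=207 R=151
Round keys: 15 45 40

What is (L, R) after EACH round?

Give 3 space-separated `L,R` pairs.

Answer: 151,47 47,221 221,160

Derivation:
Round 1 (k=15): L=151 R=47
Round 2 (k=45): L=47 R=221
Round 3 (k=40): L=221 R=160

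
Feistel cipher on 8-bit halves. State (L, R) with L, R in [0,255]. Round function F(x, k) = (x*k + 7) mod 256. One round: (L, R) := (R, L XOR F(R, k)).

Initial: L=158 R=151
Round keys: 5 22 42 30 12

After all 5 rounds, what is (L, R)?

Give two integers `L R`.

Answer: 9 64

Derivation:
Round 1 (k=5): L=151 R=100
Round 2 (k=22): L=100 R=8
Round 3 (k=42): L=8 R=51
Round 4 (k=30): L=51 R=9
Round 5 (k=12): L=9 R=64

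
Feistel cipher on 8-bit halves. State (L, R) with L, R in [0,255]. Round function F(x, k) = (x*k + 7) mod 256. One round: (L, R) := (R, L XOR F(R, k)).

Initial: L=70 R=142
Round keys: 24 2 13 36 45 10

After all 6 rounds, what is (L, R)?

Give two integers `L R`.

Answer: 24 227

Derivation:
Round 1 (k=24): L=142 R=17
Round 2 (k=2): L=17 R=167
Round 3 (k=13): L=167 R=147
Round 4 (k=36): L=147 R=20
Round 5 (k=45): L=20 R=24
Round 6 (k=10): L=24 R=227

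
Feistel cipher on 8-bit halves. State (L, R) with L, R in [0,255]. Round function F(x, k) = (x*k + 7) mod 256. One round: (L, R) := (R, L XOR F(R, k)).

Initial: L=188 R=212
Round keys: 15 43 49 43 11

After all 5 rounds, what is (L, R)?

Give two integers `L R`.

Round 1 (k=15): L=212 R=207
Round 2 (k=43): L=207 R=24
Round 3 (k=49): L=24 R=80
Round 4 (k=43): L=80 R=111
Round 5 (k=11): L=111 R=156

Answer: 111 156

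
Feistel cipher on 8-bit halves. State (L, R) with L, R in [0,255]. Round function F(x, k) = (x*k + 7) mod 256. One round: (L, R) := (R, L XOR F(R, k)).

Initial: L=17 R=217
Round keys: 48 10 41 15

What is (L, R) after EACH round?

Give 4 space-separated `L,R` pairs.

Round 1 (k=48): L=217 R=166
Round 2 (k=10): L=166 R=90
Round 3 (k=41): L=90 R=215
Round 4 (k=15): L=215 R=250

Answer: 217,166 166,90 90,215 215,250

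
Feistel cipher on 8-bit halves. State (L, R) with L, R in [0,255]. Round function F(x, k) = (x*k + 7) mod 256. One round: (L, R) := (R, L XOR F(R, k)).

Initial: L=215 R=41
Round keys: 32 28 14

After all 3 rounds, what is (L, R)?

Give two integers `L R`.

Answer: 110 251

Derivation:
Round 1 (k=32): L=41 R=240
Round 2 (k=28): L=240 R=110
Round 3 (k=14): L=110 R=251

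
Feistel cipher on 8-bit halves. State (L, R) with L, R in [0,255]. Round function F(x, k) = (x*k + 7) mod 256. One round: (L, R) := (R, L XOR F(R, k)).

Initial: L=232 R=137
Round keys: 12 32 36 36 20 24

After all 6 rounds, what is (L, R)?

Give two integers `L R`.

Round 1 (k=12): L=137 R=155
Round 2 (k=32): L=155 R=238
Round 3 (k=36): L=238 R=228
Round 4 (k=36): L=228 R=249
Round 5 (k=20): L=249 R=159
Round 6 (k=24): L=159 R=22

Answer: 159 22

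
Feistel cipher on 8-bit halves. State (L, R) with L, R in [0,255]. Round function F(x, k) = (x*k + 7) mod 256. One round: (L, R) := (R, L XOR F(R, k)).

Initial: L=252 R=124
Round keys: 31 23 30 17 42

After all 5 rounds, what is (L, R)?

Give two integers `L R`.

Round 1 (k=31): L=124 R=247
Round 2 (k=23): L=247 R=68
Round 3 (k=30): L=68 R=8
Round 4 (k=17): L=8 R=203
Round 5 (k=42): L=203 R=93

Answer: 203 93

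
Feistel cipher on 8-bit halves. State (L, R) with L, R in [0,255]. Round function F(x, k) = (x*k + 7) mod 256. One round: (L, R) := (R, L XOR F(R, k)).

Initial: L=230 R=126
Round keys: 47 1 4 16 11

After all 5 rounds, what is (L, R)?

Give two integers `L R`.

Answer: 47 100

Derivation:
Round 1 (k=47): L=126 R=207
Round 2 (k=1): L=207 R=168
Round 3 (k=4): L=168 R=104
Round 4 (k=16): L=104 R=47
Round 5 (k=11): L=47 R=100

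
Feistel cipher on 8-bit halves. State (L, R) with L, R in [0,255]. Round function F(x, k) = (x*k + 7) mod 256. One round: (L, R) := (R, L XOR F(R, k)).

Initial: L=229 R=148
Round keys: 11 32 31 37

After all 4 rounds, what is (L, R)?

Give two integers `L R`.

Answer: 146 114

Derivation:
Round 1 (k=11): L=148 R=134
Round 2 (k=32): L=134 R=83
Round 3 (k=31): L=83 R=146
Round 4 (k=37): L=146 R=114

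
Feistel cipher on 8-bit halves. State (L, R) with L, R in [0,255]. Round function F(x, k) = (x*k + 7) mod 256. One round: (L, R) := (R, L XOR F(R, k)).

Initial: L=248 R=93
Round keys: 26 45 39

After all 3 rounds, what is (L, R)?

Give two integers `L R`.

Answer: 233 7

Derivation:
Round 1 (k=26): L=93 R=129
Round 2 (k=45): L=129 R=233
Round 3 (k=39): L=233 R=7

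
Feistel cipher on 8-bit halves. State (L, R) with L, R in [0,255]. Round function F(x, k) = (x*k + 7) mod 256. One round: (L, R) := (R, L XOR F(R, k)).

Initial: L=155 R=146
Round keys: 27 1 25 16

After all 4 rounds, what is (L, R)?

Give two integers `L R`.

Round 1 (k=27): L=146 R=246
Round 2 (k=1): L=246 R=111
Round 3 (k=25): L=111 R=40
Round 4 (k=16): L=40 R=232

Answer: 40 232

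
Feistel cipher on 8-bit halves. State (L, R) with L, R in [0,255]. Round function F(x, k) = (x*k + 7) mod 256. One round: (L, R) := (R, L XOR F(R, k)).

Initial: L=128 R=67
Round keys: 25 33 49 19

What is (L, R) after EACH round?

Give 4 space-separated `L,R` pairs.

Answer: 67,18 18,26 26,19 19,106

Derivation:
Round 1 (k=25): L=67 R=18
Round 2 (k=33): L=18 R=26
Round 3 (k=49): L=26 R=19
Round 4 (k=19): L=19 R=106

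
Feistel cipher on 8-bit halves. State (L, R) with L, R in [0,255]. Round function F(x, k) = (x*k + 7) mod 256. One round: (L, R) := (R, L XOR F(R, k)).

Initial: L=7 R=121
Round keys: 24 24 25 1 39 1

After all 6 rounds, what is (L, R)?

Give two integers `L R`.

Round 1 (k=24): L=121 R=88
Round 2 (k=24): L=88 R=62
Round 3 (k=25): L=62 R=77
Round 4 (k=1): L=77 R=106
Round 5 (k=39): L=106 R=96
Round 6 (k=1): L=96 R=13

Answer: 96 13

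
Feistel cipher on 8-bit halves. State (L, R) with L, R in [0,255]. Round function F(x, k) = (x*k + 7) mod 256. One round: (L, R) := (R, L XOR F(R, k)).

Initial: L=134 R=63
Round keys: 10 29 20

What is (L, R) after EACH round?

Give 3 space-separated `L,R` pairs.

Round 1 (k=10): L=63 R=251
Round 2 (k=29): L=251 R=73
Round 3 (k=20): L=73 R=64

Answer: 63,251 251,73 73,64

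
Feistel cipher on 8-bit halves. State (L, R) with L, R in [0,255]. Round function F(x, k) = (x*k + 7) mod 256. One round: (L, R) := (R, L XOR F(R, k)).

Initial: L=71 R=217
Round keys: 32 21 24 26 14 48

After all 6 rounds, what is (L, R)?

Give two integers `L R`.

Answer: 70 132

Derivation:
Round 1 (k=32): L=217 R=96
Round 2 (k=21): L=96 R=62
Round 3 (k=24): L=62 R=183
Round 4 (k=26): L=183 R=163
Round 5 (k=14): L=163 R=70
Round 6 (k=48): L=70 R=132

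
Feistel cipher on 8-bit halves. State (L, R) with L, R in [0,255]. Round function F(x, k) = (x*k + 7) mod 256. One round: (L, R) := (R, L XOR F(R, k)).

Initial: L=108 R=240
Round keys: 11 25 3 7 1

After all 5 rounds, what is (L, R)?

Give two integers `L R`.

Answer: 211 84

Derivation:
Round 1 (k=11): L=240 R=59
Round 2 (k=25): L=59 R=58
Round 3 (k=3): L=58 R=142
Round 4 (k=7): L=142 R=211
Round 5 (k=1): L=211 R=84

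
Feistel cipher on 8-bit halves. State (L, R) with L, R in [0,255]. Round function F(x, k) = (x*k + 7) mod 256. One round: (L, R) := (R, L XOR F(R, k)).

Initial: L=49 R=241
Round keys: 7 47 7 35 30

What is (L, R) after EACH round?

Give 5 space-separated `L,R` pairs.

Answer: 241,175 175,217 217,89 89,235 235,200

Derivation:
Round 1 (k=7): L=241 R=175
Round 2 (k=47): L=175 R=217
Round 3 (k=7): L=217 R=89
Round 4 (k=35): L=89 R=235
Round 5 (k=30): L=235 R=200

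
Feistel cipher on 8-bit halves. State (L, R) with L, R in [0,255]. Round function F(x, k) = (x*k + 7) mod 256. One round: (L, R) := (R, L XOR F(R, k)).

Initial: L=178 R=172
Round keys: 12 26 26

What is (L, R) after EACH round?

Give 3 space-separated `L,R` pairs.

Round 1 (k=12): L=172 R=165
Round 2 (k=26): L=165 R=101
Round 3 (k=26): L=101 R=236

Answer: 172,165 165,101 101,236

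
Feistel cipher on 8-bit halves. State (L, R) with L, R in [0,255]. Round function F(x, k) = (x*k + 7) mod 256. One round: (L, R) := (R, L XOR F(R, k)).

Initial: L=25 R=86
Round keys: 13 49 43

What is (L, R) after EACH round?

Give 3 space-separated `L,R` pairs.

Round 1 (k=13): L=86 R=124
Round 2 (k=49): L=124 R=149
Round 3 (k=43): L=149 R=114

Answer: 86,124 124,149 149,114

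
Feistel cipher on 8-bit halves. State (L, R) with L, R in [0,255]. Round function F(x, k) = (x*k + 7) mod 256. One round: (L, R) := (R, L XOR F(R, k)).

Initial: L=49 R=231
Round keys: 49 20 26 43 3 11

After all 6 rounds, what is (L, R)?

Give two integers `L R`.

Round 1 (k=49): L=231 R=15
Round 2 (k=20): L=15 R=212
Round 3 (k=26): L=212 R=128
Round 4 (k=43): L=128 R=83
Round 5 (k=3): L=83 R=128
Round 6 (k=11): L=128 R=212

Answer: 128 212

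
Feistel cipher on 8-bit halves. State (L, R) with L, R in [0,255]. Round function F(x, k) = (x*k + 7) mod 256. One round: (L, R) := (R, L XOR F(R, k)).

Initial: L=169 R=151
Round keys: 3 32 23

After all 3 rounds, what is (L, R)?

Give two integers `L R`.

Round 1 (k=3): L=151 R=101
Round 2 (k=32): L=101 R=48
Round 3 (k=23): L=48 R=50

Answer: 48 50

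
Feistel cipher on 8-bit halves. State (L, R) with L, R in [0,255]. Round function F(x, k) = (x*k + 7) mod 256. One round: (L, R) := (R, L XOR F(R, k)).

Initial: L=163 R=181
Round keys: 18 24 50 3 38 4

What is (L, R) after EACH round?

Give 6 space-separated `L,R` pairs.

Round 1 (k=18): L=181 R=98
Round 2 (k=24): L=98 R=130
Round 3 (k=50): L=130 R=9
Round 4 (k=3): L=9 R=160
Round 5 (k=38): L=160 R=206
Round 6 (k=4): L=206 R=159

Answer: 181,98 98,130 130,9 9,160 160,206 206,159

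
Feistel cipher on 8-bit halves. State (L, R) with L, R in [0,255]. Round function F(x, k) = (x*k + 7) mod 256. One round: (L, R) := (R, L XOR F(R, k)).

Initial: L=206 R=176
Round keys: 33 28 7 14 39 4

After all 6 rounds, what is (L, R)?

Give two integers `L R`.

Answer: 140 105

Derivation:
Round 1 (k=33): L=176 R=121
Round 2 (k=28): L=121 R=243
Round 3 (k=7): L=243 R=213
Round 4 (k=14): L=213 R=94
Round 5 (k=39): L=94 R=140
Round 6 (k=4): L=140 R=105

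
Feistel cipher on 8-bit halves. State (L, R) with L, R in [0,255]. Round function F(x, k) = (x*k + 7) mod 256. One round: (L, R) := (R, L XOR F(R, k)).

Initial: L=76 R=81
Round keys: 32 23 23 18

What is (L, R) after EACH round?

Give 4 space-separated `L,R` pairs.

Answer: 81,107 107,245 245,97 97,44

Derivation:
Round 1 (k=32): L=81 R=107
Round 2 (k=23): L=107 R=245
Round 3 (k=23): L=245 R=97
Round 4 (k=18): L=97 R=44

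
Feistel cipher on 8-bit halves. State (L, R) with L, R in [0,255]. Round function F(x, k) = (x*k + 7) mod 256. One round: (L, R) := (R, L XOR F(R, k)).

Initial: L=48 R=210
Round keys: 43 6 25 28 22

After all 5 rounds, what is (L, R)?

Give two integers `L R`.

Answer: 156 196

Derivation:
Round 1 (k=43): L=210 R=125
Round 2 (k=6): L=125 R=39
Round 3 (k=25): L=39 R=171
Round 4 (k=28): L=171 R=156
Round 5 (k=22): L=156 R=196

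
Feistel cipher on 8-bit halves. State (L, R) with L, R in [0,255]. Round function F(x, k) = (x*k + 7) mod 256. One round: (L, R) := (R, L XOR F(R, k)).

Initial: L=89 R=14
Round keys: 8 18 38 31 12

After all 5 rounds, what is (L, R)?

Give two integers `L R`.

Answer: 65 72

Derivation:
Round 1 (k=8): L=14 R=46
Round 2 (k=18): L=46 R=77
Round 3 (k=38): L=77 R=91
Round 4 (k=31): L=91 R=65
Round 5 (k=12): L=65 R=72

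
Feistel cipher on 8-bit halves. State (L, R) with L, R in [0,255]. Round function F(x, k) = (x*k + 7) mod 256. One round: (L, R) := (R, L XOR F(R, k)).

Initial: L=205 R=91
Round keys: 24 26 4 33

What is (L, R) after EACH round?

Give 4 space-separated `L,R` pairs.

Answer: 91,66 66,224 224,197 197,140

Derivation:
Round 1 (k=24): L=91 R=66
Round 2 (k=26): L=66 R=224
Round 3 (k=4): L=224 R=197
Round 4 (k=33): L=197 R=140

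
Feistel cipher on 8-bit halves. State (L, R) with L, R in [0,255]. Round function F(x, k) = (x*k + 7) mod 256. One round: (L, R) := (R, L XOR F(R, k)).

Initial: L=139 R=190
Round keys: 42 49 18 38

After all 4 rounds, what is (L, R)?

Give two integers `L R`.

Answer: 161 108

Derivation:
Round 1 (k=42): L=190 R=184
Round 2 (k=49): L=184 R=129
Round 3 (k=18): L=129 R=161
Round 4 (k=38): L=161 R=108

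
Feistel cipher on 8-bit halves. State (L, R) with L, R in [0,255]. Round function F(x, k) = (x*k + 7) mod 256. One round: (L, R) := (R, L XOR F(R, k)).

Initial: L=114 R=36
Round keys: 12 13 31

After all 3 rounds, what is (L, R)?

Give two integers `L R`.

Round 1 (k=12): L=36 R=197
Round 2 (k=13): L=197 R=44
Round 3 (k=31): L=44 R=158

Answer: 44 158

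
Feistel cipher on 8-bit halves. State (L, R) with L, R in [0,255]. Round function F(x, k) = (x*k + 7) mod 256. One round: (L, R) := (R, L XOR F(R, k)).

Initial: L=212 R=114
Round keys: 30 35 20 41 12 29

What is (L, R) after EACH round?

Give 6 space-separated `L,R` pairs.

Round 1 (k=30): L=114 R=183
Round 2 (k=35): L=183 R=126
Round 3 (k=20): L=126 R=104
Round 4 (k=41): L=104 R=209
Round 5 (k=12): L=209 R=187
Round 6 (k=29): L=187 R=231

Answer: 114,183 183,126 126,104 104,209 209,187 187,231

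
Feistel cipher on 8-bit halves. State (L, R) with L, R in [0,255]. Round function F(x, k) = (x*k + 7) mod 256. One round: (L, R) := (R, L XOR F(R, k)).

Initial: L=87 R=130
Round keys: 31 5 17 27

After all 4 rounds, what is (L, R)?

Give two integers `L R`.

Answer: 8 188

Derivation:
Round 1 (k=31): L=130 R=146
Round 2 (k=5): L=146 R=99
Round 3 (k=17): L=99 R=8
Round 4 (k=27): L=8 R=188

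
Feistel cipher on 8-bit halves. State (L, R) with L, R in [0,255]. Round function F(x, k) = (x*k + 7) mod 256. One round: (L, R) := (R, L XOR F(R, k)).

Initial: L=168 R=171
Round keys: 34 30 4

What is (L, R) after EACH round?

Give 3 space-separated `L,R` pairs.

Answer: 171,21 21,214 214,74

Derivation:
Round 1 (k=34): L=171 R=21
Round 2 (k=30): L=21 R=214
Round 3 (k=4): L=214 R=74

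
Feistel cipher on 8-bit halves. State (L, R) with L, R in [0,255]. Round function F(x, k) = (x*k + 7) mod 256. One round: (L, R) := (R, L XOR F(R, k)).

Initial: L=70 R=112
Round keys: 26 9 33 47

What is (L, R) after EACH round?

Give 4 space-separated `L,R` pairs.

Answer: 112,33 33,64 64,102 102,129

Derivation:
Round 1 (k=26): L=112 R=33
Round 2 (k=9): L=33 R=64
Round 3 (k=33): L=64 R=102
Round 4 (k=47): L=102 R=129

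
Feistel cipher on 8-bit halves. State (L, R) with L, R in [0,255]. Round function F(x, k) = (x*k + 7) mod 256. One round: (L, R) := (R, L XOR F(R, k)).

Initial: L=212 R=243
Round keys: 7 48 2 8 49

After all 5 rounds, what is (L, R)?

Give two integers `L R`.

Answer: 203 117

Derivation:
Round 1 (k=7): L=243 R=120
Round 2 (k=48): L=120 R=116
Round 3 (k=2): L=116 R=151
Round 4 (k=8): L=151 R=203
Round 5 (k=49): L=203 R=117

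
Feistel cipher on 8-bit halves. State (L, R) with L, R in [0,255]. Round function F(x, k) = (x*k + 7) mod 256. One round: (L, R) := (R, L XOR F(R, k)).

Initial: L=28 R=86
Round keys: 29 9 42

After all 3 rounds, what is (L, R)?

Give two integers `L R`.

Answer: 254 106

Derivation:
Round 1 (k=29): L=86 R=217
Round 2 (k=9): L=217 R=254
Round 3 (k=42): L=254 R=106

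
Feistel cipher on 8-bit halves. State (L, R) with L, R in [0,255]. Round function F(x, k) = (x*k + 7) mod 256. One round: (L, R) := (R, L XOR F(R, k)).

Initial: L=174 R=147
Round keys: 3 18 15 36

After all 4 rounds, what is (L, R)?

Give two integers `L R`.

Round 1 (k=3): L=147 R=110
Round 2 (k=18): L=110 R=80
Round 3 (k=15): L=80 R=217
Round 4 (k=36): L=217 R=219

Answer: 217 219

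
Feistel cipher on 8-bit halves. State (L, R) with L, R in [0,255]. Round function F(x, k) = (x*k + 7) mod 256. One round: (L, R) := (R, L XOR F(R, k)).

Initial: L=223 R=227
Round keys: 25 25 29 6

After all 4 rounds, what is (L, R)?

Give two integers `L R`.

Round 1 (k=25): L=227 R=237
Round 2 (k=25): L=237 R=207
Round 3 (k=29): L=207 R=151
Round 4 (k=6): L=151 R=94

Answer: 151 94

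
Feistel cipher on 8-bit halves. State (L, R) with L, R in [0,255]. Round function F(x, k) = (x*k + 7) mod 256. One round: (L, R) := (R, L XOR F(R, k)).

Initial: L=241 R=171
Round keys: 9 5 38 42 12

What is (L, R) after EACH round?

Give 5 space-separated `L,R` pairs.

Answer: 171,251 251,69 69,190 190,118 118,49

Derivation:
Round 1 (k=9): L=171 R=251
Round 2 (k=5): L=251 R=69
Round 3 (k=38): L=69 R=190
Round 4 (k=42): L=190 R=118
Round 5 (k=12): L=118 R=49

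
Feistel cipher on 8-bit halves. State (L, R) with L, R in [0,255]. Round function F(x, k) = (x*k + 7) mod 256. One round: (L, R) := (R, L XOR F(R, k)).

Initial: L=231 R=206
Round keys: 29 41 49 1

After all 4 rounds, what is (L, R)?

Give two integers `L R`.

Round 1 (k=29): L=206 R=186
Round 2 (k=41): L=186 R=31
Round 3 (k=49): L=31 R=76
Round 4 (k=1): L=76 R=76

Answer: 76 76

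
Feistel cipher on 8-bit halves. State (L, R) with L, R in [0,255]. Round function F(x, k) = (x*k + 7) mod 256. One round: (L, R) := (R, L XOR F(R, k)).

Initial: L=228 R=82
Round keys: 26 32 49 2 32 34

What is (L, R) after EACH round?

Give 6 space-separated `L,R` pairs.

Answer: 82,191 191,181 181,19 19,152 152,20 20,55

Derivation:
Round 1 (k=26): L=82 R=191
Round 2 (k=32): L=191 R=181
Round 3 (k=49): L=181 R=19
Round 4 (k=2): L=19 R=152
Round 5 (k=32): L=152 R=20
Round 6 (k=34): L=20 R=55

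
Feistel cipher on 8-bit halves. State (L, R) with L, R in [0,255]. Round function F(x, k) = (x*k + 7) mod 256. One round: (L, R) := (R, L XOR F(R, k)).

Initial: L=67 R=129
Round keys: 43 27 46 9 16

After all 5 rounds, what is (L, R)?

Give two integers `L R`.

Round 1 (k=43): L=129 R=241
Round 2 (k=27): L=241 R=243
Round 3 (k=46): L=243 R=64
Round 4 (k=9): L=64 R=180
Round 5 (k=16): L=180 R=7

Answer: 180 7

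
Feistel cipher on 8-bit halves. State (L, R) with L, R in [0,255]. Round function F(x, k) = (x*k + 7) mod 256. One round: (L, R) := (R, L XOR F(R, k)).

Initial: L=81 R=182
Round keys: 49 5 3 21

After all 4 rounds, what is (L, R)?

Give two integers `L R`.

Round 1 (k=49): L=182 R=140
Round 2 (k=5): L=140 R=117
Round 3 (k=3): L=117 R=234
Round 4 (k=21): L=234 R=76

Answer: 234 76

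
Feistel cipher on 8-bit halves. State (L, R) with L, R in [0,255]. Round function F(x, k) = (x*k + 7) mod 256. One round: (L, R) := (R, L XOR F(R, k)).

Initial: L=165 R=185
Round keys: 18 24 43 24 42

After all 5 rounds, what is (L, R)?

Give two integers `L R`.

Round 1 (k=18): L=185 R=172
Round 2 (k=24): L=172 R=158
Round 3 (k=43): L=158 R=61
Round 4 (k=24): L=61 R=33
Round 5 (k=42): L=33 R=76

Answer: 33 76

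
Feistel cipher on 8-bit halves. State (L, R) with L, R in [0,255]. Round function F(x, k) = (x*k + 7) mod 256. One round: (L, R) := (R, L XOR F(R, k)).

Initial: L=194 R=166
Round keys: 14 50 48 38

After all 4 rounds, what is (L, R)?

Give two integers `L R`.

Answer: 14 212

Derivation:
Round 1 (k=14): L=166 R=217
Round 2 (k=50): L=217 R=207
Round 3 (k=48): L=207 R=14
Round 4 (k=38): L=14 R=212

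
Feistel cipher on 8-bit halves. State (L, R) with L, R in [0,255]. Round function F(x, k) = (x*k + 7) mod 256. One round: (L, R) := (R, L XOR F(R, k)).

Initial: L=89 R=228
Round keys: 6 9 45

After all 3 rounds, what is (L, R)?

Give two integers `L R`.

Answer: 217 42

Derivation:
Round 1 (k=6): L=228 R=6
Round 2 (k=9): L=6 R=217
Round 3 (k=45): L=217 R=42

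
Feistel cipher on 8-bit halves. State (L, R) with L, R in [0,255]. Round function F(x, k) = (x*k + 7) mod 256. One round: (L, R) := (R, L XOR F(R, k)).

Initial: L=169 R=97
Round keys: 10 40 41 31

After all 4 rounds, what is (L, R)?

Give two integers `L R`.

Answer: 229 100

Derivation:
Round 1 (k=10): L=97 R=120
Round 2 (k=40): L=120 R=166
Round 3 (k=41): L=166 R=229
Round 4 (k=31): L=229 R=100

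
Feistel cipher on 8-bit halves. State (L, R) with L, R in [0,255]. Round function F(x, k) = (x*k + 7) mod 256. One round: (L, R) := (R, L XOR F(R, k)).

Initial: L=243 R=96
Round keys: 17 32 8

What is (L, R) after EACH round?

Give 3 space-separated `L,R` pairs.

Answer: 96,148 148,231 231,171

Derivation:
Round 1 (k=17): L=96 R=148
Round 2 (k=32): L=148 R=231
Round 3 (k=8): L=231 R=171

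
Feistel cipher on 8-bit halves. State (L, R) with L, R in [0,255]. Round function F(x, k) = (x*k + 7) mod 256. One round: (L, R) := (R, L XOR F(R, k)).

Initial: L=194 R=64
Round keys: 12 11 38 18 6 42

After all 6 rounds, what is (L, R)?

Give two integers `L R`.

Answer: 203 136

Derivation:
Round 1 (k=12): L=64 R=197
Round 2 (k=11): L=197 R=62
Round 3 (k=38): L=62 R=254
Round 4 (k=18): L=254 R=221
Round 5 (k=6): L=221 R=203
Round 6 (k=42): L=203 R=136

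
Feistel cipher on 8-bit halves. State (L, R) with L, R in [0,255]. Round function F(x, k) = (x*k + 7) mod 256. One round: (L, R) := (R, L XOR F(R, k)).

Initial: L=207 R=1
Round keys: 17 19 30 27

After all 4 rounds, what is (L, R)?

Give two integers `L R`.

Round 1 (k=17): L=1 R=215
Round 2 (k=19): L=215 R=253
Round 3 (k=30): L=253 R=122
Round 4 (k=27): L=122 R=24

Answer: 122 24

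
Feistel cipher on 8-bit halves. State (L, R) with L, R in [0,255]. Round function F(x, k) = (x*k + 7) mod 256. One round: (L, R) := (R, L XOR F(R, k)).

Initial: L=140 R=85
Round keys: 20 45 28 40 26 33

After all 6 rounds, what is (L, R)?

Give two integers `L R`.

Round 1 (k=20): L=85 R=39
Round 2 (k=45): L=39 R=183
Round 3 (k=28): L=183 R=44
Round 4 (k=40): L=44 R=80
Round 5 (k=26): L=80 R=11
Round 6 (k=33): L=11 R=34

Answer: 11 34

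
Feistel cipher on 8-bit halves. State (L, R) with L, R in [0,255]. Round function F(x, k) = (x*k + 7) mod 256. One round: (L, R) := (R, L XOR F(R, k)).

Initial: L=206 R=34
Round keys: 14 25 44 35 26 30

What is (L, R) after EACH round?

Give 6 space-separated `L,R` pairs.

Round 1 (k=14): L=34 R=45
Round 2 (k=25): L=45 R=78
Round 3 (k=44): L=78 R=66
Round 4 (k=35): L=66 R=67
Round 5 (k=26): L=67 R=151
Round 6 (k=30): L=151 R=250

Answer: 34,45 45,78 78,66 66,67 67,151 151,250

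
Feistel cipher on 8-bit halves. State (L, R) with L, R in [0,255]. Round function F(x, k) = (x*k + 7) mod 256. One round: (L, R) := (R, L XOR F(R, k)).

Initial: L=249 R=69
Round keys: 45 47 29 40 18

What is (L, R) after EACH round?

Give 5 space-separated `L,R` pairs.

Round 1 (k=45): L=69 R=209
Round 2 (k=47): L=209 R=35
Round 3 (k=29): L=35 R=47
Round 4 (k=40): L=47 R=124
Round 5 (k=18): L=124 R=144

Answer: 69,209 209,35 35,47 47,124 124,144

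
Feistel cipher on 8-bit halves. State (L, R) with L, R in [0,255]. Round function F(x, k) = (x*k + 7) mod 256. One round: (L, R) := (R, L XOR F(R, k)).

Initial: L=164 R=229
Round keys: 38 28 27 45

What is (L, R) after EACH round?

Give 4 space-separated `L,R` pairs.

Round 1 (k=38): L=229 R=161
Round 2 (k=28): L=161 R=70
Round 3 (k=27): L=70 R=200
Round 4 (k=45): L=200 R=105

Answer: 229,161 161,70 70,200 200,105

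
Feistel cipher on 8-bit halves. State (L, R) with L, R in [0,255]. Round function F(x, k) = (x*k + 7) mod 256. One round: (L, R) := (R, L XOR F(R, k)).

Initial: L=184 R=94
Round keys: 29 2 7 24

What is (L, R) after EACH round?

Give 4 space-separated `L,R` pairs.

Round 1 (k=29): L=94 R=21
Round 2 (k=2): L=21 R=111
Round 3 (k=7): L=111 R=5
Round 4 (k=24): L=5 R=16

Answer: 94,21 21,111 111,5 5,16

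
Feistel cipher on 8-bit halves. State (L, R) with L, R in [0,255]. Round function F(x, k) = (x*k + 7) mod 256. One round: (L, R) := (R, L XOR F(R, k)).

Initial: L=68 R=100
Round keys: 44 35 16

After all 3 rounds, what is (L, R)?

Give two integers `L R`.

Answer: 164 52

Derivation:
Round 1 (k=44): L=100 R=115
Round 2 (k=35): L=115 R=164
Round 3 (k=16): L=164 R=52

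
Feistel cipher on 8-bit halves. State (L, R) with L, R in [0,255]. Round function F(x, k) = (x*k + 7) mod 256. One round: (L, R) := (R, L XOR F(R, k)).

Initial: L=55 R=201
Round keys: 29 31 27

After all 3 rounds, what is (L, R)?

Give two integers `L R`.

Round 1 (k=29): L=201 R=251
Round 2 (k=31): L=251 R=165
Round 3 (k=27): L=165 R=149

Answer: 165 149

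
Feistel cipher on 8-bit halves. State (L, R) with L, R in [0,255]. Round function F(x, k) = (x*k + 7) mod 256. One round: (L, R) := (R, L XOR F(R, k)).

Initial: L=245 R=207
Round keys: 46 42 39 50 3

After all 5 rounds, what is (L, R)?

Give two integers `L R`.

Round 1 (k=46): L=207 R=204
Round 2 (k=42): L=204 R=176
Round 3 (k=39): L=176 R=27
Round 4 (k=50): L=27 R=253
Round 5 (k=3): L=253 R=229

Answer: 253 229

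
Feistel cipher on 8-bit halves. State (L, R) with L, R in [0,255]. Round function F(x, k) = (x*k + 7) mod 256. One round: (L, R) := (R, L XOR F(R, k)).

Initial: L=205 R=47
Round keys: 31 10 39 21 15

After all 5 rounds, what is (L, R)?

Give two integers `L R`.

Answer: 125 238

Derivation:
Round 1 (k=31): L=47 R=117
Round 2 (k=10): L=117 R=182
Round 3 (k=39): L=182 R=180
Round 4 (k=21): L=180 R=125
Round 5 (k=15): L=125 R=238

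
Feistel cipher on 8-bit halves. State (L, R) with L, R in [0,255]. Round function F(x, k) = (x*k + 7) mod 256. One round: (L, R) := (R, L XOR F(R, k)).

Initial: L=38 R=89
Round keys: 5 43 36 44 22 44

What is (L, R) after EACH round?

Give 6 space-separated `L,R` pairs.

Answer: 89,226 226,164 164,245 245,135 135,84 84,240

Derivation:
Round 1 (k=5): L=89 R=226
Round 2 (k=43): L=226 R=164
Round 3 (k=36): L=164 R=245
Round 4 (k=44): L=245 R=135
Round 5 (k=22): L=135 R=84
Round 6 (k=44): L=84 R=240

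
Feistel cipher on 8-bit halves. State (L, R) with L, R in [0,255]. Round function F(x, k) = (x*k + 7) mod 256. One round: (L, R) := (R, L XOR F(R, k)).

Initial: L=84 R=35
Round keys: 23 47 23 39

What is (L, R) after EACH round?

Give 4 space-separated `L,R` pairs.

Answer: 35,120 120,44 44,131 131,208

Derivation:
Round 1 (k=23): L=35 R=120
Round 2 (k=47): L=120 R=44
Round 3 (k=23): L=44 R=131
Round 4 (k=39): L=131 R=208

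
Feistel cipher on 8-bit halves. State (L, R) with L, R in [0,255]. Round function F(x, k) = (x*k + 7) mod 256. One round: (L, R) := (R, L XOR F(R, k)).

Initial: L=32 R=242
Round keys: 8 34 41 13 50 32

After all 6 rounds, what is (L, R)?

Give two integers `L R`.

Answer: 44 228

Derivation:
Round 1 (k=8): L=242 R=183
Round 2 (k=34): L=183 R=167
Round 3 (k=41): L=167 R=113
Round 4 (k=13): L=113 R=99
Round 5 (k=50): L=99 R=44
Round 6 (k=32): L=44 R=228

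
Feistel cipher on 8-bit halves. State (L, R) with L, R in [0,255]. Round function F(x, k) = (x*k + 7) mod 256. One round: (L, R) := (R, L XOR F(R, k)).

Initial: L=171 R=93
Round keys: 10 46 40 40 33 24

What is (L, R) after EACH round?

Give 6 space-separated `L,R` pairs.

Round 1 (k=10): L=93 R=2
Round 2 (k=46): L=2 R=62
Round 3 (k=40): L=62 R=181
Round 4 (k=40): L=181 R=113
Round 5 (k=33): L=113 R=45
Round 6 (k=24): L=45 R=78

Answer: 93,2 2,62 62,181 181,113 113,45 45,78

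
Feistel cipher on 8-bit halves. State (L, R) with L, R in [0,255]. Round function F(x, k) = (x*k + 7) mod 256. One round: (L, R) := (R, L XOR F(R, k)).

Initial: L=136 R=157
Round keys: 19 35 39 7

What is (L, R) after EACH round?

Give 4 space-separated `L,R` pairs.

Round 1 (k=19): L=157 R=38
Round 2 (k=35): L=38 R=164
Round 3 (k=39): L=164 R=37
Round 4 (k=7): L=37 R=174

Answer: 157,38 38,164 164,37 37,174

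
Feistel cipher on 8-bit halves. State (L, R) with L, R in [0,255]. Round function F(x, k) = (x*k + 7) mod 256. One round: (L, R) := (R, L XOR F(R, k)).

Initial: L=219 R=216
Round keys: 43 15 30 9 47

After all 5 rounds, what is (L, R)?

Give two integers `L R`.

Round 1 (k=43): L=216 R=148
Round 2 (k=15): L=148 R=107
Round 3 (k=30): L=107 R=5
Round 4 (k=9): L=5 R=95
Round 5 (k=47): L=95 R=125

Answer: 95 125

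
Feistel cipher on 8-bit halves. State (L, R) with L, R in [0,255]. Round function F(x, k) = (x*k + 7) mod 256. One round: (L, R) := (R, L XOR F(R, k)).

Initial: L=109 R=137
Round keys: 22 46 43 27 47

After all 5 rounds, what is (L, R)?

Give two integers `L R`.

Answer: 236 218

Derivation:
Round 1 (k=22): L=137 R=160
Round 2 (k=46): L=160 R=78
Round 3 (k=43): L=78 R=129
Round 4 (k=27): L=129 R=236
Round 5 (k=47): L=236 R=218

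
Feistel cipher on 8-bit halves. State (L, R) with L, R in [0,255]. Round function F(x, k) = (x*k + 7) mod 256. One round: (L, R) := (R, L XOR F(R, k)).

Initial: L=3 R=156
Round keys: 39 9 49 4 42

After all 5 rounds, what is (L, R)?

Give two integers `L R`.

Answer: 28 125

Derivation:
Round 1 (k=39): L=156 R=200
Round 2 (k=9): L=200 R=147
Round 3 (k=49): L=147 R=226
Round 4 (k=4): L=226 R=28
Round 5 (k=42): L=28 R=125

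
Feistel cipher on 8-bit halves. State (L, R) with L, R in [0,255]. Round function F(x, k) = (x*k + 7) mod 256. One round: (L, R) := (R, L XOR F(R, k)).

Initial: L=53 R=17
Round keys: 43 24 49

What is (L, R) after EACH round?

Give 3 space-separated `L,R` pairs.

Answer: 17,215 215,62 62,50

Derivation:
Round 1 (k=43): L=17 R=215
Round 2 (k=24): L=215 R=62
Round 3 (k=49): L=62 R=50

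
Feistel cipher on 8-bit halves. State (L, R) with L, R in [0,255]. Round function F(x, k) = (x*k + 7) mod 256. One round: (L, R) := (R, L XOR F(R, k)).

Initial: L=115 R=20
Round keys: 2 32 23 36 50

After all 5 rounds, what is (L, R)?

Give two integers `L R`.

Round 1 (k=2): L=20 R=92
Round 2 (k=32): L=92 R=147
Round 3 (k=23): L=147 R=96
Round 4 (k=36): L=96 R=20
Round 5 (k=50): L=20 R=143

Answer: 20 143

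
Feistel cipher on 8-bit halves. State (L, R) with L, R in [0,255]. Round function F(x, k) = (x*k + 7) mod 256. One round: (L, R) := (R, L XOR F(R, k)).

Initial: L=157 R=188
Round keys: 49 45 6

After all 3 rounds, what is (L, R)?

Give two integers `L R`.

Answer: 113 51

Derivation:
Round 1 (k=49): L=188 R=158
Round 2 (k=45): L=158 R=113
Round 3 (k=6): L=113 R=51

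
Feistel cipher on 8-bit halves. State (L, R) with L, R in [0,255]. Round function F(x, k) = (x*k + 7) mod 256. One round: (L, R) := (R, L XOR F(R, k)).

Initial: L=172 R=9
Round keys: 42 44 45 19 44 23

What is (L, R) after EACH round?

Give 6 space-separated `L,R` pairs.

Answer: 9,45 45,202 202,164 164,249 249,119 119,65

Derivation:
Round 1 (k=42): L=9 R=45
Round 2 (k=44): L=45 R=202
Round 3 (k=45): L=202 R=164
Round 4 (k=19): L=164 R=249
Round 5 (k=44): L=249 R=119
Round 6 (k=23): L=119 R=65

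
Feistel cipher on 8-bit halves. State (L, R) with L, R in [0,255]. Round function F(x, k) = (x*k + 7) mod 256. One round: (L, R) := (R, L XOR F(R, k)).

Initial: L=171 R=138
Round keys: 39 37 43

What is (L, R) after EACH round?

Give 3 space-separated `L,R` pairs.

Answer: 138,166 166,143 143,170

Derivation:
Round 1 (k=39): L=138 R=166
Round 2 (k=37): L=166 R=143
Round 3 (k=43): L=143 R=170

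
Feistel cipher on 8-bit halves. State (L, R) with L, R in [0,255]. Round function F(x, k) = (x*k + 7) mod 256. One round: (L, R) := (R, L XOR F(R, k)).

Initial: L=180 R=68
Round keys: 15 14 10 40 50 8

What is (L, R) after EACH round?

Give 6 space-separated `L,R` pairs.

Round 1 (k=15): L=68 R=183
Round 2 (k=14): L=183 R=77
Round 3 (k=10): L=77 R=190
Round 4 (k=40): L=190 R=250
Round 5 (k=50): L=250 R=101
Round 6 (k=8): L=101 R=213

Answer: 68,183 183,77 77,190 190,250 250,101 101,213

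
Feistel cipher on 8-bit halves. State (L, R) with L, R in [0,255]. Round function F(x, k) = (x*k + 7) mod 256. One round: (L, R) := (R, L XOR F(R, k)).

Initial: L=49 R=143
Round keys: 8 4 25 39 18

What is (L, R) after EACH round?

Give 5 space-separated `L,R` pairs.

Round 1 (k=8): L=143 R=78
Round 2 (k=4): L=78 R=176
Round 3 (k=25): L=176 R=121
Round 4 (k=39): L=121 R=198
Round 5 (k=18): L=198 R=138

Answer: 143,78 78,176 176,121 121,198 198,138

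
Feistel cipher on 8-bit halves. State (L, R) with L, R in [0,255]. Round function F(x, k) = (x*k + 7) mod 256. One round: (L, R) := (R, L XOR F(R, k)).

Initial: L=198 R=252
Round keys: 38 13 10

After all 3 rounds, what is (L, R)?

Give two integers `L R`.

Round 1 (k=38): L=252 R=169
Round 2 (k=13): L=169 R=96
Round 3 (k=10): L=96 R=110

Answer: 96 110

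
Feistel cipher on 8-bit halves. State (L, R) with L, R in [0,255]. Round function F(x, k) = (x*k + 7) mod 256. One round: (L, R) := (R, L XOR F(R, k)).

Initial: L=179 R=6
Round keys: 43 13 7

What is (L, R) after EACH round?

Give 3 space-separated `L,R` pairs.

Round 1 (k=43): L=6 R=186
Round 2 (k=13): L=186 R=127
Round 3 (k=7): L=127 R=58

Answer: 6,186 186,127 127,58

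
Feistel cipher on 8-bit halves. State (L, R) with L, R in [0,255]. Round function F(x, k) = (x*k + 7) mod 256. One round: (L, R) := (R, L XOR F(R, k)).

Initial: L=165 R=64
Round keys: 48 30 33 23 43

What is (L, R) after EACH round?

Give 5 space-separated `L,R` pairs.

Round 1 (k=48): L=64 R=162
Round 2 (k=30): L=162 R=67
Round 3 (k=33): L=67 R=8
Round 4 (k=23): L=8 R=252
Round 5 (k=43): L=252 R=83

Answer: 64,162 162,67 67,8 8,252 252,83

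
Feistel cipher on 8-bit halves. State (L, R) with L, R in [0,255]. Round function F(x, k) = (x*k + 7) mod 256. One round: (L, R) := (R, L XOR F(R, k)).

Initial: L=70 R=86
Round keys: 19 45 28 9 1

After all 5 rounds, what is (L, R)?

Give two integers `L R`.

Answer: 227 210

Derivation:
Round 1 (k=19): L=86 R=47
Round 2 (k=45): L=47 R=28
Round 3 (k=28): L=28 R=56
Round 4 (k=9): L=56 R=227
Round 5 (k=1): L=227 R=210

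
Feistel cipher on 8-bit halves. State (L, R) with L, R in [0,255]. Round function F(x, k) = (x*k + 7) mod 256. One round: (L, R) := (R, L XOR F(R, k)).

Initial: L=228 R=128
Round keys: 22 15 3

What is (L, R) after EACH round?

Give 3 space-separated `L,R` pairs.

Answer: 128,227 227,212 212,96

Derivation:
Round 1 (k=22): L=128 R=227
Round 2 (k=15): L=227 R=212
Round 3 (k=3): L=212 R=96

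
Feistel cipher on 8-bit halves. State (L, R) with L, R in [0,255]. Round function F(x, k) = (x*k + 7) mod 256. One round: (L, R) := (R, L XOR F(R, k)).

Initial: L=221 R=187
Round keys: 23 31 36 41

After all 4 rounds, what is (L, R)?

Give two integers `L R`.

Round 1 (k=23): L=187 R=9
Round 2 (k=31): L=9 R=165
Round 3 (k=36): L=165 R=50
Round 4 (k=41): L=50 R=172

Answer: 50 172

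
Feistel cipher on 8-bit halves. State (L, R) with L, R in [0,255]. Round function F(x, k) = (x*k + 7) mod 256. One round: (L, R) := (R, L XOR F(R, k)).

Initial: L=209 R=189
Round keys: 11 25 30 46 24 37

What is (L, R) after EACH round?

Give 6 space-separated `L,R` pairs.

Answer: 189,247 247,155 155,198 198,0 0,193 193,236

Derivation:
Round 1 (k=11): L=189 R=247
Round 2 (k=25): L=247 R=155
Round 3 (k=30): L=155 R=198
Round 4 (k=46): L=198 R=0
Round 5 (k=24): L=0 R=193
Round 6 (k=37): L=193 R=236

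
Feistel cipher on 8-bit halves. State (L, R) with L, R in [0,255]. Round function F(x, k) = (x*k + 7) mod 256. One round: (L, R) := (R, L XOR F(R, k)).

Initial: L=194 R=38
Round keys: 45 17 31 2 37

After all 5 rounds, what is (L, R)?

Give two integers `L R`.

Answer: 95 138

Derivation:
Round 1 (k=45): L=38 R=119
Round 2 (k=17): L=119 R=200
Round 3 (k=31): L=200 R=72
Round 4 (k=2): L=72 R=95
Round 5 (k=37): L=95 R=138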